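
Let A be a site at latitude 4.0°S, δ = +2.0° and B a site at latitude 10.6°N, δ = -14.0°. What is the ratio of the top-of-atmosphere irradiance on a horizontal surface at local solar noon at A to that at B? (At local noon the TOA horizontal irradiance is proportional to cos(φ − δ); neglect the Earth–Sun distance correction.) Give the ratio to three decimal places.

A: cos θ_z = cos(-4.0° − (2.0°)) = 0.9945.
B: cos θ_z = cos(10.6° − (-14.0°)) = 0.9092.
Ratio A/B = 0.9945 / 0.9092 = 1.0938.

1.094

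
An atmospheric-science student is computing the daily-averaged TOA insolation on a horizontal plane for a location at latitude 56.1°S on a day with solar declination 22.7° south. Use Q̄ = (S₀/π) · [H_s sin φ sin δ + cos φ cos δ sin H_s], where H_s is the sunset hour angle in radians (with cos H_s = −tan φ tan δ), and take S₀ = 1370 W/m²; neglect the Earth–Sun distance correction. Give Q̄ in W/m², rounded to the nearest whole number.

cos H_s = −tan(-56.1°) · tan(-22.7°) = -0.6225, so H_s = arccos(-0.6225) = 128.50°. In radians, H_s = 2.2427.
H_s sin φ sin δ = 2.2427 × -0.8300 × -0.3859 = 0.7183.
cos φ cos δ sin H_s = 0.5577 × 0.9225 × 0.7826 = 0.4026.
Q̄ = (1370/π) × (0.7183 + 0.4026) = 436.08 × 1.1209 = 488.80 W/m².

489 W/m²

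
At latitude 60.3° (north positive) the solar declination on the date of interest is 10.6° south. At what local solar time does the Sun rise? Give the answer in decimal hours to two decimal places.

7.28 h

−tan φ tan δ = −(1.7532)(-0.1871) = 0.3280; H_s = arccos(0.3280) = 70.85°.
Sunrise is at 12 − H_s/15 = 12 − 4.723 = 7.277 h local solar time.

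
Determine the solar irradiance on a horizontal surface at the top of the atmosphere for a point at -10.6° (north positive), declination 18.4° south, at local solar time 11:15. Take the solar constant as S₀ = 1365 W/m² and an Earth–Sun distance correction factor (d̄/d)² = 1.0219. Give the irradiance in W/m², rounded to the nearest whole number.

Hour angle H = 15° × (11.25 − 12) = -11.25°.
cos θ_z = sin(-10.6°) sin(-18.4°) + cos(-10.6°) cos(-18.4°) cos(-11.25°) = 0.0581 + 0.9148 = 0.9729.
Top-of-atmosphere irradiance = S₀ (d̄/d)² cos θ_z = 1365 × 1.0219 × 0.9729 = 1357.09 W/m².

1357 W/m²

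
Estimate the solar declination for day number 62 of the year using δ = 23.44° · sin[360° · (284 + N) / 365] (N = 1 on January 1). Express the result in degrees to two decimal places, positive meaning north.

-7.53°

360 × (284 + 62) / 365 = 341.260°; sin(341.260°) = -0.3213.
δ = 23.44 × -0.3213 = -7.531° ≈ -7.53°.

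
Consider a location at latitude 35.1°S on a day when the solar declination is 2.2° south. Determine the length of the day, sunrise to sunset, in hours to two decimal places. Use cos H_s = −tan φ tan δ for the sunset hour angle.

12.21 hours

cos H_s = −tan(-35.1°) · tan(-2.2°) = -0.0270, so H_s = arccos(-0.0270) = 91.55°.
Day length = 2 H_s / 15° h⁻¹ = 183.10° / 15 = 12.207 h.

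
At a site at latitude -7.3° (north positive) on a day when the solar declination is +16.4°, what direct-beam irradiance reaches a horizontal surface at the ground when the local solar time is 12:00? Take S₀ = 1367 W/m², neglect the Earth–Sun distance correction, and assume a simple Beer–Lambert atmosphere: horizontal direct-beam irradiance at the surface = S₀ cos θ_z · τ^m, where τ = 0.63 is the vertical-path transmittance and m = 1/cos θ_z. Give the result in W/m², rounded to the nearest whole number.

Hour angle H = 15° × (12 − 12) = 0.00°.
With φ = -7.3°, δ = 16.4°, H = 0.00°: sin φ sin δ = -0.0359, cos φ cos δ cos H = 0.9515, so cos θ_z = 0.9156.
Air mass m = 1/cos θ_z = 1/0.9156 = 1.092; τ^m = 0.63^1.092 = 0.6038.
Surface direct beam = 1367 × 0.9156 × 0.6038 = 755.73 W/m².

756 W/m²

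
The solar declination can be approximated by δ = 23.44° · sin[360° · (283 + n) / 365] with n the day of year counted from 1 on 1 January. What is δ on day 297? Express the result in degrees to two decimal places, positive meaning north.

360 × (283 + 297) / 365 = 572.055°; sin(572.055°) = -0.5307.
δ = 23.44 × -0.5307 = -12.440° ≈ -12.44°.

-12.44°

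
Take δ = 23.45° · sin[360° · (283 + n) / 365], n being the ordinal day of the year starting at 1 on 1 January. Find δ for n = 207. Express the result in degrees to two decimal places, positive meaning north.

360 × (283 + 207) / 365 = 483.288°; sin(483.288°) = 0.8359.
δ = 23.45 × 0.8359 = 19.602° ≈ +19.60°.

+19.60°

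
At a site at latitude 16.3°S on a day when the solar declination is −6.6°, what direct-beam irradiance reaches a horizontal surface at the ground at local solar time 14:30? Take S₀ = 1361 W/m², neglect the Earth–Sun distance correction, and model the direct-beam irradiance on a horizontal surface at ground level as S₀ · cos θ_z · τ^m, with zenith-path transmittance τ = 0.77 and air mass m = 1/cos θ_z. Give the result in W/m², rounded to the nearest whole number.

771 W/m²

Hour angle H = 15° × (14.5 − 12) = 37.50°.
cos θ_z = sin φ sin δ + cos φ cos δ cos H = (-0.2807)(-0.1149) + (0.9598)(0.9934)(0.7934) = 0.7887.
Air mass m = 1/cos θ_z = 1/0.7887 = 1.268; τ^m = 0.77^1.268 = 0.7179.
Surface direct beam = 1361 × 0.7887 × 0.7179 = 770.61 W/m².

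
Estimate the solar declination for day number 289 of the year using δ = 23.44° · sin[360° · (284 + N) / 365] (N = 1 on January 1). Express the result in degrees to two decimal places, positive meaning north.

360 × (284 + 289) / 365 = 565.151°; sin(565.151°) = -0.4250.
δ = 23.44 × -0.4250 = -9.962° ≈ -9.96°.

-9.96°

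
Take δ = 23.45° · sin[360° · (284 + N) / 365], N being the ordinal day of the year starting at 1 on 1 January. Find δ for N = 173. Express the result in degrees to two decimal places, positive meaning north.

+23.45°

360 × (284 + 173) / 365 = 450.740°; sin(450.740°) = 0.9999.
δ = 23.45 × 0.9999 = 23.448° ≈ +23.45°.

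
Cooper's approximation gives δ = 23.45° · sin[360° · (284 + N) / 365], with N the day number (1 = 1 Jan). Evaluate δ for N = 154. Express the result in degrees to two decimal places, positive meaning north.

360 × (284 + 154) / 365 = 432.000°; sin(432.000°) = 0.9511.
δ = 23.45 × 0.9511 = 22.303° ≈ +22.30°.

+22.30°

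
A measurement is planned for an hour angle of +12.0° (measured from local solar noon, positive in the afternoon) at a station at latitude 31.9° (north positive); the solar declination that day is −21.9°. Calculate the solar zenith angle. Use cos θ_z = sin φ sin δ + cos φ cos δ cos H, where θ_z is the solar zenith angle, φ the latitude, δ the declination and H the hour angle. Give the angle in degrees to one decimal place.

cos θ_z = sin φ sin δ + cos φ cos δ cos H = (0.5284)(-0.3730) + (0.8490)(0.9278)(0.9781) = 0.5734.
θ_z = arccos(0.5734) = 55.01°.

55.0°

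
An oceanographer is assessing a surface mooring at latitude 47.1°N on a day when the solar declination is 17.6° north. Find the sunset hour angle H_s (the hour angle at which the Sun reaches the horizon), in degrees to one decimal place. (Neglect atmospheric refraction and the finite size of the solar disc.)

cos H_s = −tan(47.1°) · tan(17.6°) = -0.3414, so H_s = arccos(-0.3414) = 109.96°.

110.0°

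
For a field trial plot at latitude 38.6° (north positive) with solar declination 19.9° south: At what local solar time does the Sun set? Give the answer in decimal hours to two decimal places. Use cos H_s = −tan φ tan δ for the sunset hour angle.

The sunset hour angle satisfies cos H_s = −tan φ tan δ = 0.2890, giving H_s = 73.20°.
Sunset is at 12 + H_s/15 = 12 + 4.880 = 16.880 h local solar time.

16.88 h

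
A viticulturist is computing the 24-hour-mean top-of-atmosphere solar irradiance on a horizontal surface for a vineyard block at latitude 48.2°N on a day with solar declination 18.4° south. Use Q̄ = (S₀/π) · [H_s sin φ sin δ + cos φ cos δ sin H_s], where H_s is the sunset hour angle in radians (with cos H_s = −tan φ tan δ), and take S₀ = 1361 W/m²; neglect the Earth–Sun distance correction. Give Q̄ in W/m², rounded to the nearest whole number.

133 W/m²

cos H_s = −tan(48.2°) · tan(-18.4°) = 0.3721, so H_s = arccos(0.3721) = 68.15°. In radians, H_s = 1.1894.
H_s sin φ sin δ = 1.1894 × 0.7455 × -0.3156 = -0.2798.
cos φ cos δ sin H_s = 0.6665 × 0.9489 × 0.9281 = 0.5870.
Q̄ = (1361/π) × (-0.2798 + 0.5870) = 433.22 × 0.3072 = 133.09 W/m².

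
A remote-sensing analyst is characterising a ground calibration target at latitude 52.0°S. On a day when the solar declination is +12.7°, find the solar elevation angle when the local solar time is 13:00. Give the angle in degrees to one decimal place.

24.0°

Hour angle H = 15° × (13 − 12) = 15.00°.
cos θ_z = sin(-52.0°) sin(12.7°) + cos(-52.0°) cos(12.7°) cos(15.00°) = -0.1732 + 0.5801 = 0.4069.
θ_z = arccos(0.4069) = 65.99°, so the elevation is 90° − 65.99° = 24.01°.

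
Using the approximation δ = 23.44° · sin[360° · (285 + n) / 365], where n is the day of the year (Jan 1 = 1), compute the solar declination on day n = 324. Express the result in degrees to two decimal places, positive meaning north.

360 × (285 + 324) / 365 = 600.658°; sin(600.658°) = -0.8717.
δ = 23.44 × -0.8717 = -20.433° ≈ -20.43°.

-20.43°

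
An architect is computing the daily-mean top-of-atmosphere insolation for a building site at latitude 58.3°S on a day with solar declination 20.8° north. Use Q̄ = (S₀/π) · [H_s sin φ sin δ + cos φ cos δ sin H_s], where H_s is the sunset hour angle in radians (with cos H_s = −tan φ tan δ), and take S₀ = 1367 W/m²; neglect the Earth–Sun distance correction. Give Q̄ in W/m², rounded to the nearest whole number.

−tan φ tan δ = −(-1.6191)(0.3799) = 0.6151; H_s = arccos(0.6151) = 52.04°. In radians, H_s = 0.9083.
H_s sin φ sin δ = 0.9083 × -0.8508 × 0.3551 = -0.2744.
cos φ cos δ sin H_s = 0.5255 × 0.9348 × 0.7885 = 0.3873.
Q̄ = (1367/π) × (-0.2744 + 0.3873) = 435.13 × 0.1129 = 49.13 W/m².

49 W/m²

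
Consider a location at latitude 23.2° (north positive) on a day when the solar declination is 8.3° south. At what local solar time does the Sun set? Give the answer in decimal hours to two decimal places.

−tan φ tan δ = −(0.4286)(-0.1459) = 0.0625; H_s = arccos(0.0625) = 86.42°.
Sunset is at 12 + H_s/15 = 12 + 5.761 = 17.761 h local solar time.

17.76 h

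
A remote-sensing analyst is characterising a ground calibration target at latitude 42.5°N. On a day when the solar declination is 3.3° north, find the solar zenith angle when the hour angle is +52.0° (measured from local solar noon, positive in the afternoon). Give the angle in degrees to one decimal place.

60.5°

cos θ_z = sin(42.5°) sin(3.3°) + cos(42.5°) cos(3.3°) cos(52.00°) = 0.0389 + 0.4532 = 0.4921.
θ_z = arccos(0.4921) = 60.52°.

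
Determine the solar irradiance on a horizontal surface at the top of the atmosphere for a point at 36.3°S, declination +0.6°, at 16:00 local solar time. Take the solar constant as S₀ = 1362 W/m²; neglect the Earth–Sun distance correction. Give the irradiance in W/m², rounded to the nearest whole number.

540 W/m²

Hour angle H = 15° × (16 − 12) = 60.00°.
cos θ_z = sin(-36.3°) sin(0.6°) + cos(-36.3°) cos(0.6°) cos(60.00°) = -0.0062 + 0.4029 = 0.3967.
Top-of-atmosphere irradiance = S₀ cos θ_z = 1362 × 0.3967 = 540.31 W/m².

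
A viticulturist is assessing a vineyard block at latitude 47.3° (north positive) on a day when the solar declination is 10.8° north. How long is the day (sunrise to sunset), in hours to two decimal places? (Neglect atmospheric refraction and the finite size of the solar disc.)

The sunset hour angle satisfies cos H_s = −tan φ tan δ = -0.2067, giving H_s = 101.93°.
Day length = 2 H_s / 15° h⁻¹ = 203.86° / 15 = 13.591 h.

13.59 hours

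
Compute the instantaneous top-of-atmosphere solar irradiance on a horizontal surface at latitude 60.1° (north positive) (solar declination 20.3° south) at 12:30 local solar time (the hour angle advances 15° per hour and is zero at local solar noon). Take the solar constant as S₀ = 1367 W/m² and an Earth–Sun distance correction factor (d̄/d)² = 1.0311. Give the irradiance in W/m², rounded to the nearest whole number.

Hour angle H = 15° × (12.5 − 12) = 7.50°.
With φ = 60.1°, δ = -20.3°, H = 7.50°: sin φ sin δ = -0.3008, cos φ cos δ cos H = 0.4635, so cos θ_z = 0.1627.
Top-of-atmosphere irradiance = S₀ (d̄/d)² cos θ_z = 1367 × 1.0311 × 0.1627 = 229.33 W/m².

229 W/m²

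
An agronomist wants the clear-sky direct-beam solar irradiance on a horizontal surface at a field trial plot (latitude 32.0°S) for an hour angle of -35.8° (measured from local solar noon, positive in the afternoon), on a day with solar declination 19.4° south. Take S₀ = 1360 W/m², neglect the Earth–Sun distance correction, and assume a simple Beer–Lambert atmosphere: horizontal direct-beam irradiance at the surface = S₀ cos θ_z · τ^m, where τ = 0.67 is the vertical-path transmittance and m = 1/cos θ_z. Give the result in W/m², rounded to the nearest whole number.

With φ = -32.0°, δ = -19.4°, H = -35.80°: sin φ sin δ = 0.1760, cos φ cos δ cos H = 0.6488, so cos θ_z = 0.8248.
Air mass m = 1/cos θ_z = 1/0.8248 = 1.212; τ^m = 0.67^1.212 = 0.6155.
Surface direct beam = 1360 × 0.8248 × 0.6155 = 690.42 W/m².

690 W/m²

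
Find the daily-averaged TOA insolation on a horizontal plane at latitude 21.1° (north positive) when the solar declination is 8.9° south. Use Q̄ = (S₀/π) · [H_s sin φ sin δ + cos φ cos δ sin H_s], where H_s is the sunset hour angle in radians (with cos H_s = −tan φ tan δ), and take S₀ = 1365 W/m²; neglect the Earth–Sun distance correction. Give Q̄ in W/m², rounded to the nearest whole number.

cos H_s = −tan(21.1°) · tan(-8.9°) = 0.0604, so H_s = arccos(0.0604) = 86.54°. In radians, H_s = 1.5104.
H_s sin φ sin δ = 1.5104 × 0.3600 × -0.1547 = -0.0841.
cos φ cos δ sin H_s = 0.9330 × 0.9880 × 0.9982 = 0.9201.
Q̄ = (1365/π) × (-0.0841 + 0.9201) = 434.49 × 0.8360 = 363.23 W/m².

363 W/m²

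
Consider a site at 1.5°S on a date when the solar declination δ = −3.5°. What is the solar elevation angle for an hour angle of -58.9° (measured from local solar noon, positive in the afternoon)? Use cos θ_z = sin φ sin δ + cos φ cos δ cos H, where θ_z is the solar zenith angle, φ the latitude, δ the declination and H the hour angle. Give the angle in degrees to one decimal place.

31.1°

cos θ_z = sin(-1.5°) sin(-3.5°) + cos(-1.5°) cos(-3.5°) cos(-58.90°) = 0.0016 + 0.5154 = 0.5170.
θ_z = arccos(0.5170) = 58.87°, so the elevation is 90° − 58.87° = 31.13°.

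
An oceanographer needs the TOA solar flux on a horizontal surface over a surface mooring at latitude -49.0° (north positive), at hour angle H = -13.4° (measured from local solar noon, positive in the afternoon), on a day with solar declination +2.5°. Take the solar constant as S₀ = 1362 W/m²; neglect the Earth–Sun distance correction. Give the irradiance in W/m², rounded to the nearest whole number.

cos θ_z = sin(-49.0°) sin(2.5°) + cos(-49.0°) cos(2.5°) cos(-13.40°) = -0.0329 + 0.6376 = 0.6047.
Top-of-atmosphere irradiance = S₀ cos θ_z = 1362 × 0.6047 = 823.60 W/m².

824 W/m²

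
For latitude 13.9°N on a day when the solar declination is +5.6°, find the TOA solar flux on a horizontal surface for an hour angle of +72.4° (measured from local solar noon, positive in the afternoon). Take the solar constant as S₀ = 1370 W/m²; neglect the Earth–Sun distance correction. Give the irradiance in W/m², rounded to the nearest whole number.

432 W/m²

cos θ_z = sin(13.9°) sin(5.6°) + cos(13.9°) cos(5.6°) cos(72.40°) = 0.0234 + 0.2921 = 0.3155.
Top-of-atmosphere irradiance = S₀ cos θ_z = 1370 × 0.3155 = 432.24 W/m².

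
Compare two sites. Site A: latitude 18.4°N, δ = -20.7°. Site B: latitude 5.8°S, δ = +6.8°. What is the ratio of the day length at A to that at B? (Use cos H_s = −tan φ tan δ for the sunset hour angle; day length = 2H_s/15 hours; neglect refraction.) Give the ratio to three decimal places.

0.927

A: H_s = arccos(−tan 18.4° · tan -20.7°) = 82.78°, so 2H_s/15 = 11.0373 h.
B: H_s = arccos(−tan -5.8° · tan 6.8°) = 89.31°, so 2H_s/15 = 11.9080 h.
Ratio A/B = 11.0373 / 11.9080 = 0.9269.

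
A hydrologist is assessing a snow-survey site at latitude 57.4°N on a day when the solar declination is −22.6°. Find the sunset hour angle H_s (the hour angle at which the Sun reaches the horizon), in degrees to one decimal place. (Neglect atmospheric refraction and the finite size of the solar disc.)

49.4°

−tan φ tan δ = −(1.5637)(-0.4163) = 0.6510; H_s = arccos(0.6510) = 49.38°.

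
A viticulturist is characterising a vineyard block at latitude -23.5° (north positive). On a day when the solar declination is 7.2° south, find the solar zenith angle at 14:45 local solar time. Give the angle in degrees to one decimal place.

42.8°

Hour angle H = 15° × (14.75 − 12) = 41.25°.
cos θ_z = sin φ sin δ + cos φ cos δ cos H = (-0.3987)(-0.1253) + (0.9171)(0.9921)(0.7518) = 0.7340.
θ_z = arccos(0.7340) = 42.78°.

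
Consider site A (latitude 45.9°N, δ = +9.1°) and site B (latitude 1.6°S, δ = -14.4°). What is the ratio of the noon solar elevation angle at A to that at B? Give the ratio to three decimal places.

A: 90° − |45.9 − (9.1)| = 53.20°.
B: 90° − |-1.6 − (-14.4)| = 77.20°.
Ratio A/B = 53.2000 / 77.2000 = 0.6891.

0.689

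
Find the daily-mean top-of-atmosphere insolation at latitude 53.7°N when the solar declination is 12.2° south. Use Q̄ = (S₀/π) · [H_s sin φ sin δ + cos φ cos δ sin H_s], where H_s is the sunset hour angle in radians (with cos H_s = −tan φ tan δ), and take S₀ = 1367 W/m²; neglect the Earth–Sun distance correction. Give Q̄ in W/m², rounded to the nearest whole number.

146 W/m²

−tan φ tan δ = −(1.3613)(-0.2162) = 0.2943; H_s = arccos(0.2943) = 72.88°. In radians, H_s = 1.2720.
H_s sin φ sin δ = 1.2720 × 0.8059 × -0.2113 = -0.2166.
cos φ cos δ sin H_s = 0.5920 × 0.9774 × 0.9557 = 0.5530.
Q̄ = (1367/π) × (-0.2166 + 0.5530) = 435.13 × 0.3364 = 146.38 W/m².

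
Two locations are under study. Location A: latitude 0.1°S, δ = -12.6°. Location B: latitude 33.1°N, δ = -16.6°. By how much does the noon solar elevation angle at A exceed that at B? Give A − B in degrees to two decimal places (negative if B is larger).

+37.20°

A: 90° − |-0.1 − (-12.6)| = 77.50°.
B: 90° − |33.1 − (-16.6)| = 40.30°.
A − B = 77.50 − 40.30 = 37.20°.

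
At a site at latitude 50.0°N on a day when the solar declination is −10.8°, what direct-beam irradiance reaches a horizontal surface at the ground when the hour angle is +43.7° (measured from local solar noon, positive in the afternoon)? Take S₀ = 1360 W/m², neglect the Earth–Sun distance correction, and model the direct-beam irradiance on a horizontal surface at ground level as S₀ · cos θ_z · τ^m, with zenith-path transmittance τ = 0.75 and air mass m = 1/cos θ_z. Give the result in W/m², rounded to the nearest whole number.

cos θ_z = sin φ sin δ + cos φ cos δ cos H = (0.7660)(-0.1874) + (0.6428)(0.9823)(0.7230) = 0.3130.
Air mass m = 1/cos θ_z = 1/0.3130 = 3.195; τ^m = 0.75^3.195 = 0.3989.
Surface direct beam = 1360 × 0.3130 × 0.3989 = 169.80 W/m².

170 W/m²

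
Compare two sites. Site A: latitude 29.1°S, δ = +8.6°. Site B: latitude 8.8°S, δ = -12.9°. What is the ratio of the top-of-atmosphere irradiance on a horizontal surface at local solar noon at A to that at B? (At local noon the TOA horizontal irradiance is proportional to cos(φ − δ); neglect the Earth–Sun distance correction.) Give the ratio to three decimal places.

0.793

A: cos θ_z = cos(-29.1° − (8.6°)) = 0.7912.
B: cos θ_z = cos(-8.8° − (-12.9°)) = 0.9974.
Ratio A/B = 0.7912 / 0.9974 = 0.7933.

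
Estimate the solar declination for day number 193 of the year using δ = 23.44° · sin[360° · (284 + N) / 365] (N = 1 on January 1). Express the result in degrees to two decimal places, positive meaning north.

360 × (284 + 193) / 365 = 470.466°; sin(470.466°) = 0.9369.
δ = 23.44 × 0.9369 = 21.961° ≈ +21.96°.

+21.96°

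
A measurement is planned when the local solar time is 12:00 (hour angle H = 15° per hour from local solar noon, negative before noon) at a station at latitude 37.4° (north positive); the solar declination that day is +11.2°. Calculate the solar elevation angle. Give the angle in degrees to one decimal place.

Hour angle H = 15° × (12 − 12) = 0.00°.
cos θ_z = sin(37.4°) sin(11.2°) + cos(37.4°) cos(11.2°) cos(0.00°) = 0.1180 + 0.7793 = 0.8973.
θ_z = arccos(0.8973) = 26.19°, so the elevation is 90° − 26.19° = 63.81°.

63.8°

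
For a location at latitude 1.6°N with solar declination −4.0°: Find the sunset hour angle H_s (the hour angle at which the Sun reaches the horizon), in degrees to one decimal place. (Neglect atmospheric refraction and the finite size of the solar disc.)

−tan φ tan δ = −(0.0279)(-0.0699) = 0.0020; H_s = arccos(0.0020) = 89.89°.

89.9°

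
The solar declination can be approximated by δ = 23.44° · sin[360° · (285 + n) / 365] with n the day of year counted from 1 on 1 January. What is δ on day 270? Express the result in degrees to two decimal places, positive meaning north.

-3.02°

360 × (285 + 270) / 365 = 547.397°; sin(547.397°) = -0.1287.
δ = 23.44 × -0.1287 = -3.017° ≈ -3.02°.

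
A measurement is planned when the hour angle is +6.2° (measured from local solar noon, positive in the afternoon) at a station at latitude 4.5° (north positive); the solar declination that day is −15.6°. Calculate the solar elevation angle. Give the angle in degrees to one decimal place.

69.0°

With φ = 4.5°, δ = -15.6°, H = 6.20°: sin φ sin δ = -0.0211, cos φ cos δ cos H = 0.9546, so cos θ_z = 0.9335.
θ_z = arccos(0.9335) = 21.01°, so the elevation is 90° − 21.01° = 68.99°.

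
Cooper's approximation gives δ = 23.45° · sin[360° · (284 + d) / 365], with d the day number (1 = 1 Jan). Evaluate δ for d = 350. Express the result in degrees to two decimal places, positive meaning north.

360 × (284 + 350) / 365 = 625.315°; sin(625.315°) = -0.9967.
δ = 23.45 × -0.9967 = -23.373° ≈ -23.37°.

-23.37°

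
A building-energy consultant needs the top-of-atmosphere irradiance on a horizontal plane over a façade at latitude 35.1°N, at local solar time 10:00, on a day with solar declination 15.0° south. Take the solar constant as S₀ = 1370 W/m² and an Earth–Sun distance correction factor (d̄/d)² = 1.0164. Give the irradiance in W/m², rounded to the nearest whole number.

746 W/m²

Hour angle H = 15° × (10 − 12) = -30.00°.
cos θ_z = sin φ sin δ + cos φ cos δ cos H = (0.5750)(-0.2588) + (0.8181)(0.9659)(0.8660) = 0.5355.
Top-of-atmosphere irradiance = S₀ (d̄/d)² cos θ_z = 1370 × 1.0164 × 0.5355 = 745.67 W/m².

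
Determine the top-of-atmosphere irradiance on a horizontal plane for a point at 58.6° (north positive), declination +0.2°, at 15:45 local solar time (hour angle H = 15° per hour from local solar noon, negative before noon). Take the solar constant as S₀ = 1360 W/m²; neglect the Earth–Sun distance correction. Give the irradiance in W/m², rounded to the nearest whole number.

398 W/m²

Hour angle H = 15° × (15.75 − 12) = 56.25°.
cos θ_z = sin φ sin δ + cos φ cos δ cos H = (0.8536)(0.0035) + (0.5210)(1.0000)(0.5556) = 0.2925.
Top-of-atmosphere irradiance = S₀ cos θ_z = 1360 × 0.2925 = 397.80 W/m².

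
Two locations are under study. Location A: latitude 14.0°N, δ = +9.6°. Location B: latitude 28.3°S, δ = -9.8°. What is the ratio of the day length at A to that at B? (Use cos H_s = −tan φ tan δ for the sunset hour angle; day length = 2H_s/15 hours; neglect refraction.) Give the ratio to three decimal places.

A: H_s = arccos(−tan 14.0° · tan 9.6°) = 92.42°, so 2H_s/15 = 12.3227 h.
B: H_s = arccos(−tan -28.3° · tan -9.8°) = 95.34°, so 2H_s/15 = 12.7120 h.
Ratio A/B = 12.3227 / 12.7120 = 0.9694.

0.969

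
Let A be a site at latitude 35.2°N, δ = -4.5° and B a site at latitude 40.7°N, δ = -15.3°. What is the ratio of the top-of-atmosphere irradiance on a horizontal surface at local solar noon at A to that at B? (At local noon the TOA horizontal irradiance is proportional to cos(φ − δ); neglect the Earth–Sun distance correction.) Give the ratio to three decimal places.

A: cos θ_z = cos(35.2° − (-4.5°)) = 0.7694.
B: cos θ_z = cos(40.7° − (-15.3°)) = 0.5592.
Ratio A/B = 0.7694 / 0.5592 = 1.3759.

1.376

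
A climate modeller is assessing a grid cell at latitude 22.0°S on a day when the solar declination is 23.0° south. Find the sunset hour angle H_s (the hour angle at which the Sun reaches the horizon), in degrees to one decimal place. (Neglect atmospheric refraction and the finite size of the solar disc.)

99.9°

−tan φ tan δ = −(-0.4040)(-0.4245) = -0.1715; H_s = arccos(-0.1715) = 99.88°.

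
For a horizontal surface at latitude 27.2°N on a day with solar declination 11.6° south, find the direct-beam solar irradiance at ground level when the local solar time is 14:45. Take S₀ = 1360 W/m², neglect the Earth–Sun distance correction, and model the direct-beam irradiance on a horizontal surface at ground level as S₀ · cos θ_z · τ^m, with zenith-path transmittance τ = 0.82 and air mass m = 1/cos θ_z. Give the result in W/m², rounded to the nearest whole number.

Hour angle H = 15° × (14.75 − 12) = 41.25°.
cos θ_z = sin(27.2°) sin(-11.6°) + cos(27.2°) cos(-11.6°) cos(41.25°) = -0.0919 + 0.6550 = 0.5631.
Air mass m = 1/cos θ_z = 1/0.5631 = 1.776; τ^m = 0.82^1.776 = 0.7030.
Surface direct beam = 1360 × 0.5631 × 0.7030 = 538.37 W/m².

538 W/m²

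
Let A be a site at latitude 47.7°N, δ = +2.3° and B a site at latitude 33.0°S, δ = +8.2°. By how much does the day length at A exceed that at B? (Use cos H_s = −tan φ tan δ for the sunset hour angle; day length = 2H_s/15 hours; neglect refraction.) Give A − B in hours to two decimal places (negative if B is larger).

A: H_s = arccos(−tan 47.7° · tan 2.3°) = 92.53°, so 2H_s/15 = 12.3373 h.
B: H_s = arccos(−tan -33.0° · tan 8.2°) = 84.63°, so 2H_s/15 = 11.2840 h.
A − B = 12.3373 − 11.2840 = 1.0533 h.

+1.05 h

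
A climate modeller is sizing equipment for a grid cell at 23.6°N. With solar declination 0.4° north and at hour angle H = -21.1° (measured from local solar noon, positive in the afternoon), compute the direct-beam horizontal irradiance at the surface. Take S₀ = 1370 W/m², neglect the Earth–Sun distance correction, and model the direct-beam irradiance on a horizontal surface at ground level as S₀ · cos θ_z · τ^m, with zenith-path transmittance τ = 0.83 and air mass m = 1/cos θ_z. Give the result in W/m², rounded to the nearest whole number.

946 W/m²

With φ = 23.6°, δ = 0.4°, H = -21.10°: sin φ sin δ = 0.0028, cos φ cos δ cos H = 0.8549, so cos θ_z = 0.8577.
Air mass m = 1/cos θ_z = 1/0.8577 = 1.166; τ^m = 0.83^1.166 = 0.8047.
Surface direct beam = 1370 × 0.8577 × 0.8047 = 945.56 W/m².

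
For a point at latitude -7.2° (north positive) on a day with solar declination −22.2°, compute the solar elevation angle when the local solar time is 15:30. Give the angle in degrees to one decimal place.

37.3°

Hour angle H = 15° × (15.5 − 12) = 52.50°.
cos θ_z = sin(-7.2°) sin(-22.2°) + cos(-7.2°) cos(-22.2°) cos(52.50°) = 0.0474 + 0.5592 = 0.6066.
θ_z = arccos(0.6066) = 52.66°, so the elevation is 90° − 52.66° = 37.34°.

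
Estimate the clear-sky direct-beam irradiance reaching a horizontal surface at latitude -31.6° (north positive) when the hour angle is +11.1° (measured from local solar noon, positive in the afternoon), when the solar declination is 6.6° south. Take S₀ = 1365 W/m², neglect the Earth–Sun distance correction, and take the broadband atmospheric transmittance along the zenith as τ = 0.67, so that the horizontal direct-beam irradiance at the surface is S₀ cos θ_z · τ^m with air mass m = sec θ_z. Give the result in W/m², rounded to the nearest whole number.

cos θ_z = sin φ sin δ + cos φ cos δ cos H = (-0.5240)(-0.1149) + (0.8517)(0.9934)(0.9813) = 0.8905.
Air mass m = 1/cos θ_z = 1/0.8905 = 1.123; τ^m = 0.67^1.123 = 0.6378.
Surface direct beam = 1365 × 0.8905 × 0.6378 = 775.27 W/m².

775 W/m²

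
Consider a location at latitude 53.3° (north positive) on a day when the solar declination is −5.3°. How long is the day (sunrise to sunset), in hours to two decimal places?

11.05 hours

The sunset hour angle satisfies cos H_s = −tan φ tan δ = 0.1245, giving H_s = 82.85°.
Day length = 2 H_s / 15° h⁻¹ = 165.70° / 15 = 11.047 h.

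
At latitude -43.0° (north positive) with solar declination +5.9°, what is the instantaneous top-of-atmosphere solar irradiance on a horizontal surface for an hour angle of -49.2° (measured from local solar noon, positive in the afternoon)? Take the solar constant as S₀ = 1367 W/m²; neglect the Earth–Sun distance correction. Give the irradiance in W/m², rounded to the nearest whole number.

cos θ_z = sin(-43.0°) sin(5.9°) + cos(-43.0°) cos(5.9°) cos(-49.20°) = -0.0701 + 0.4754 = 0.4053.
Top-of-atmosphere irradiance = S₀ cos θ_z = 1367 × 0.4053 = 554.05 W/m².

554 W/m²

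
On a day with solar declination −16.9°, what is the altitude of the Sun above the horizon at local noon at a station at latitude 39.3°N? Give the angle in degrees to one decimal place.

At local solar noon the hour angle is zero, so the elevation is 90° − |φ − δ| = 90° − |39.3° − (-16.9°)| = 90° − 56.2° = 33.8°.

33.8°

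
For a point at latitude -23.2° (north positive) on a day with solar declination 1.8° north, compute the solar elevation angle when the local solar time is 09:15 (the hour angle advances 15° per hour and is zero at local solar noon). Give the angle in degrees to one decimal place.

Hour angle H = 15° × (9.25 − 12) = -41.25°.
With φ = -23.2°, δ = 1.8°, H = -41.25°: sin φ sin δ = -0.0124, cos φ cos δ cos H = 0.6907, so cos θ_z = 0.6783.
θ_z = arccos(0.6783) = 47.29°, so the elevation is 90° − 47.29° = 42.71°.

42.7°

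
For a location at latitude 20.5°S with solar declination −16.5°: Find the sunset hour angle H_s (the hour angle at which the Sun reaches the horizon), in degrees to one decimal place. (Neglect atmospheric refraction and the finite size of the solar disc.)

96.4°

The sunset hour angle satisfies cos H_s = −tan φ tan δ = -0.1107, giving H_s = 96.36°.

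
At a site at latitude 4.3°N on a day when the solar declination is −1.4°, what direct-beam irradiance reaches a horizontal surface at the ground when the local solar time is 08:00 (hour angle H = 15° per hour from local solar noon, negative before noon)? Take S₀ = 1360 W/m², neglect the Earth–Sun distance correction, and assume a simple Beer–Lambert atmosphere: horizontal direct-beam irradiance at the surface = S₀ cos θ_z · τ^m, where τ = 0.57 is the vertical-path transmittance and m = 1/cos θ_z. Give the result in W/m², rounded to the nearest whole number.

Hour angle H = 15° × (8 − 12) = -60.00°.
With φ = 4.3°, δ = -1.4°, H = -60.00°: sin φ sin δ = -0.0018, cos φ cos δ cos H = 0.4984, so cos θ_z = 0.4966.
Air mass m = 1/cos θ_z = 1/0.4966 = 2.014; τ^m = 0.57^2.014 = 0.3224.
Surface direct beam = 1360 × 0.4966 × 0.3224 = 217.74 W/m².

218 W/m²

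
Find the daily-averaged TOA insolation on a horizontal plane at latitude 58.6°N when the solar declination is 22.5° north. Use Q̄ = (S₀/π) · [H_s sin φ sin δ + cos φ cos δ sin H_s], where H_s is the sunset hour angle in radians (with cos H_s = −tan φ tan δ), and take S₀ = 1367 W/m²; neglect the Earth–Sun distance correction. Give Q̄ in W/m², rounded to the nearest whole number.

483 W/m²

The sunset hour angle satisfies cos H_s = −tan φ tan δ = -0.6786, giving H_s = 132.73°. In radians, H_s = 2.3166.
H_s sin φ sin δ = 2.3166 × 0.8536 × 0.3827 = 0.7568.
cos φ cos δ sin H_s = 0.5210 × 0.9239 × 0.7345 = 0.3536.
Q̄ = (1367/π) × (0.7568 + 0.3536) = 435.13 × 1.1104 = 483.17 W/m².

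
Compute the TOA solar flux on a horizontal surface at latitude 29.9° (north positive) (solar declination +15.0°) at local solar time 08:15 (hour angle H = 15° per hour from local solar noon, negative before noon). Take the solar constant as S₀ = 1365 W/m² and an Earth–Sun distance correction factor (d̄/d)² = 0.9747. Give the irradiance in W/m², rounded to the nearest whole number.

Hour angle H = 15° × (8.25 − 12) = -56.25°.
cos θ_z = sin(29.9°) sin(15.0°) + cos(29.9°) cos(15.0°) cos(-56.25°) = 0.1290 + 0.4652 = 0.5942.
Top-of-atmosphere irradiance = S₀ (d̄/d)² cos θ_z = 1365 × 0.9747 × 0.5942 = 790.56 W/m².

791 W/m²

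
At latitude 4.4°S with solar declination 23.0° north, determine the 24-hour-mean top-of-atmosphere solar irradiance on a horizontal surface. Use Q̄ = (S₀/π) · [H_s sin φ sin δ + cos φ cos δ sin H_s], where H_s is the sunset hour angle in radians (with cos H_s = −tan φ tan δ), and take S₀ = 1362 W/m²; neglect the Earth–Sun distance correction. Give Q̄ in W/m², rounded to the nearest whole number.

The sunset hour angle satisfies cos H_s = −tan φ tan δ = 0.0327, giving H_s = 88.13°. In radians, H_s = 1.5382.
H_s sin φ sin δ = 1.5382 × -0.0767 × 0.3907 = -0.0461.
cos φ cos δ sin H_s = 0.9971 × 0.9205 × 0.9995 = 0.9174.
Q̄ = (1362/π) × (-0.0461 + 0.9174) = 433.54 × 0.8713 = 377.74 W/m².

378 W/m²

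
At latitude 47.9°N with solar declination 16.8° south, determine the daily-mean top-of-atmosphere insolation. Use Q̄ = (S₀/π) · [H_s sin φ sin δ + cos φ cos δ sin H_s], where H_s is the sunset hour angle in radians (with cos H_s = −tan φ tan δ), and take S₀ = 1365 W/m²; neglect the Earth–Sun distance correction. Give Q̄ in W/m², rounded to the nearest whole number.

148 W/m²

cos H_s = −tan(47.9°) · tan(-16.8°) = 0.3341, so H_s = arccos(0.3341) = 70.48°. In radians, H_s = 1.2301.
H_s sin φ sin δ = 1.2301 × 0.7420 × -0.2890 = -0.2638.
cos φ cos δ sin H_s = 0.6704 × 0.9573 × 0.9425 = 0.6049.
Q̄ = (1365/π) × (-0.2638 + 0.6049) = 434.49 × 0.3411 = 148.20 W/m².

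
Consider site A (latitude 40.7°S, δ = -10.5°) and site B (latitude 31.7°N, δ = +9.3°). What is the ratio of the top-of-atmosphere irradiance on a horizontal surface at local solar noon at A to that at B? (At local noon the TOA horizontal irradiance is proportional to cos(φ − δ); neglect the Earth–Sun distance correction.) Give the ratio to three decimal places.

0.935

A: cos θ_z = cos(-40.7° − (-10.5°)) = 0.8643.
B: cos θ_z = cos(31.7° − (9.3°)) = 0.9245.
Ratio A/B = 0.8643 / 0.9245 = 0.9349.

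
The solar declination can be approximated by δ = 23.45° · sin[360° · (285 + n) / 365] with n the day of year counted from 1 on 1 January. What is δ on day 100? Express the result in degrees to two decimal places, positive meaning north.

360 × (285 + 100) / 365 = 379.726°; sin(379.726°) = 0.3375.
δ = 23.45 × 0.3375 = 7.914° ≈ +7.91°.

+7.91°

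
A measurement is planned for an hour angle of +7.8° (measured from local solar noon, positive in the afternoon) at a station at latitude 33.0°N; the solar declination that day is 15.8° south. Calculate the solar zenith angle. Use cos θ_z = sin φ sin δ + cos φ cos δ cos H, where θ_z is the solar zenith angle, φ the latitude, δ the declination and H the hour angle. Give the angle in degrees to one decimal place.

cos θ_z = sin(33.0°) sin(-15.8°) + cos(33.0°) cos(-15.8°) cos(7.80°) = -0.1483 + 0.7995 = 0.6512.
θ_z = arccos(0.6512) = 49.37°.

49.4°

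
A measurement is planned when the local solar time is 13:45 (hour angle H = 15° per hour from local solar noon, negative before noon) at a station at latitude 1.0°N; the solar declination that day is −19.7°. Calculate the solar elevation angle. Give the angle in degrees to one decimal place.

57.0°

Hour angle H = 15° × (13.75 − 12) = 26.25°.
With φ = 1.0°, δ = -19.7°, H = 26.25°: sin φ sin δ = -0.0059, cos φ cos δ cos H = 0.8443, so cos θ_z = 0.8384.
θ_z = arccos(0.8384) = 33.03°, so the elevation is 90° − 33.03° = 56.97°.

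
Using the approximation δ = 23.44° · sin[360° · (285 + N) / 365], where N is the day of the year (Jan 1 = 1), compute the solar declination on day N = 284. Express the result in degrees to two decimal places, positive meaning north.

-8.48°

360 × (285 + 284) / 365 = 561.205°; sin(561.205°) = -0.3617.
δ = 23.44 × -0.3617 = -8.478° ≈ -8.48°.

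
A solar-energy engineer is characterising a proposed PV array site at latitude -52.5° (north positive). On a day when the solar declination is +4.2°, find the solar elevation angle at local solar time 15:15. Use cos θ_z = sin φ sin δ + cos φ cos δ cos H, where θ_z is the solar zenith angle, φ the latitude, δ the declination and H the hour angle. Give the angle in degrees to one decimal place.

Hour angle H = 15° × (15.25 − 12) = 48.75°.
cos θ_z = sin(-52.5°) sin(4.2°) + cos(-52.5°) cos(4.2°) cos(48.75°) = -0.0581 + 0.4003 = 0.3422.
θ_z = arccos(0.3422) = 69.99°, so the elevation is 90° − 69.99° = 20.01°.

20.0°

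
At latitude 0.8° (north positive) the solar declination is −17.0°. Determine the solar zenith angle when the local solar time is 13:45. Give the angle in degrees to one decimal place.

Hour angle H = 15° × (13.75 − 12) = 26.25°.
cos θ_z = sin φ sin δ + cos φ cos δ cos H = (0.0140)(-0.2924) + (0.9999)(0.9563)(0.8969) = 0.8535.
θ_z = arccos(0.8535) = 31.41°.

31.4°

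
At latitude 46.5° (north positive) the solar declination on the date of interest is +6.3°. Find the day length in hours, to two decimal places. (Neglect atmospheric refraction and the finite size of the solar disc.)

12.89 hours

cos H_s = −tan(46.5°) · tan(6.3°) = -0.1163, so H_s = arccos(-0.1163) = 96.68°.
Day length = 2 H_s / 15° h⁻¹ = 193.36° / 15 = 12.891 h.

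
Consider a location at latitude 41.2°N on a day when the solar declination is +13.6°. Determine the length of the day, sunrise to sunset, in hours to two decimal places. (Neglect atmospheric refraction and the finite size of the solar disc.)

−tan φ tan δ = −(0.8754)(0.2419) = -0.2118; H_s = arccos(-0.2118) = 102.23°.
Day length = 2 H_s / 15° h⁻¹ = 204.46° / 15 = 13.631 h.

13.63 hours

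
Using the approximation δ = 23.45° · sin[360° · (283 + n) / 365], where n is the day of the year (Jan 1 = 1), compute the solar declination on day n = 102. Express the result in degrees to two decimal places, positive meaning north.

360 × (283 + 102) / 365 = 379.726°; sin(379.726°) = 0.3375.
δ = 23.45 × 0.3375 = 7.914° ≈ +7.91°.

+7.91°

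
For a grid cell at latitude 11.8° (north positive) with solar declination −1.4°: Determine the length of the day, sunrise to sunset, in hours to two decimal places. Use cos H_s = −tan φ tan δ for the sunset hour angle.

11.96 hours

The sunset hour angle satisfies cos H_s = −tan φ tan δ = 0.0051, giving H_s = 89.71°.
Day length = 2 H_s / 15° h⁻¹ = 179.42° / 15 = 11.961 h.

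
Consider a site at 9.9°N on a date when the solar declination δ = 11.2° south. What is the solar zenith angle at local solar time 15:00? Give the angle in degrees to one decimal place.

Hour angle H = 15° × (15 − 12) = 45.00°.
cos θ_z = sin(9.9°) sin(-11.2°) + cos(9.9°) cos(-11.2°) cos(45.00°) = -0.0334 + 0.6833 = 0.6499.
θ_z = arccos(0.6499) = 49.47°.

49.5°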